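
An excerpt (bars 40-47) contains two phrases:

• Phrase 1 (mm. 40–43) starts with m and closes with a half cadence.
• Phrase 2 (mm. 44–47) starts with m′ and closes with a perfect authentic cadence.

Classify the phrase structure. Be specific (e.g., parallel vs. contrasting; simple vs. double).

Phrase 1 ends with a half cadence (weaker) and phrase 2 with a perfect authentic cadence (stronger): antecedent + consequent = a period.
The two phrases open with the same material (m / m′), so the period is parallel.

parallel period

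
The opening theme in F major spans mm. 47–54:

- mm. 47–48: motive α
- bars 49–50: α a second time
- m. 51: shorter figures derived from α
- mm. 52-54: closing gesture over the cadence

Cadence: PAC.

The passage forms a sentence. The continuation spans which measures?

After the presentation (bars 47–50), the continuation covers the fragmentation through the cadence: measures 51–54.

measures 51–54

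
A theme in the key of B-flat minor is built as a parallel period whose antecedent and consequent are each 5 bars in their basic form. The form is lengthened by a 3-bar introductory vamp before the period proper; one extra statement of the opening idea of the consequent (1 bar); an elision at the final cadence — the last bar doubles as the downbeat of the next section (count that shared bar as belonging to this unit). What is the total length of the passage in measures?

Basic parallel period: 5 + 5 = 10 bars.
10 (basic form) + 3 (introduction) + 1 (extra statement) = 14.
The elision shares a bar with the next section but does not change this unit's count.

14 measures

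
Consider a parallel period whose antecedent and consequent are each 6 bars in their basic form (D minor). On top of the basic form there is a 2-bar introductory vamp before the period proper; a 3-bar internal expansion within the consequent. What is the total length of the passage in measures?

Basic parallel period: 6 + 6 = 12 bars.
12 (basic form) + 2 (introduction) + 3 (internal expansion) = 17.

17 measures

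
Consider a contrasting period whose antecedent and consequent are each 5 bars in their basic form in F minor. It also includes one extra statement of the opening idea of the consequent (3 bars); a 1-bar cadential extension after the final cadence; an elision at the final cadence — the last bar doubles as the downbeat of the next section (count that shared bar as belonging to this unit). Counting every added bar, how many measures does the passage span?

14 measures

Basic contrasting period: 5 + 5 = 10 bars.
10 (basic form) + 3 (extra statement) + 1 (cadential extension) = 14.
The elision shares a bar with the next section but does not change this unit's count.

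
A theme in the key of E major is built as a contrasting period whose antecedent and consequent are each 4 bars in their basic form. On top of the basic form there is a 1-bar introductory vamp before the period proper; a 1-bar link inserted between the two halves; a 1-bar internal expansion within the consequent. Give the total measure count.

11 measures

Basic contrasting period: 4 + 4 = 8 bars.
8 (basic form) + 1 (introduction) + 1 (link) + 1 (internal expansion) = 11.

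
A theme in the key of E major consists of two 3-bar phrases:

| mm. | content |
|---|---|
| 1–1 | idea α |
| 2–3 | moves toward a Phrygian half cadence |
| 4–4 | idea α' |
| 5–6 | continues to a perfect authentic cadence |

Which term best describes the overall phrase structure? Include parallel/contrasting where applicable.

Phrase 1 ends with a Phrygian half cadence (weaker) and phrase 2 with a perfect authentic cadence (stronger): antecedent + consequent = a period.
The two phrases open with the same material (α / α'), so the period is parallel.

parallel period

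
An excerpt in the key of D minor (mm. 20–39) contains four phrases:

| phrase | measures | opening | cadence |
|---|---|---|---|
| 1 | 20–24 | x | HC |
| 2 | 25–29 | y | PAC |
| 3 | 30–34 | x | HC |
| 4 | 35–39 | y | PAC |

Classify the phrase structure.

repeated period

The cadence pattern HC–PAC–HC–PAC is weak–strong twice, and phrases 3–4 restate phrases 1–2: a period heard twice, not a double period (which would end weakly at phrase 2).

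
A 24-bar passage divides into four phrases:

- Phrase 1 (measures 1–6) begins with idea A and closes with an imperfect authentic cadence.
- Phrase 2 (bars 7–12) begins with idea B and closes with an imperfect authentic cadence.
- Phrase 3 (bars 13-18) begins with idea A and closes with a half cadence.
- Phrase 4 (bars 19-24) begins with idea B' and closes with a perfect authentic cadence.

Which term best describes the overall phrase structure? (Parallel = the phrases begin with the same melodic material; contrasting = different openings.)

Four phrases in two halves: the first half (mm. 1–12) ends with an imperfect authentic cadence, the second (bars 13-24) with a perfect authentic cadence — a large antecedent–consequent pair, i.e. a double period.
Phrase 3 begins with the same material as phrase 1, making it parallel.

parallel double period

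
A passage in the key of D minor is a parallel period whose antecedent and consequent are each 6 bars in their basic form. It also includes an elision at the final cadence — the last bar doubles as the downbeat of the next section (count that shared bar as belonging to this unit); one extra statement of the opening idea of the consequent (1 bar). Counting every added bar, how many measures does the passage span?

Basic parallel period: 6 + 6 = 12 bars.
12 (basic form) + 1 (extra statement) = 13.
The elision shares a bar with the next section but does not change this unit's count.

13 measures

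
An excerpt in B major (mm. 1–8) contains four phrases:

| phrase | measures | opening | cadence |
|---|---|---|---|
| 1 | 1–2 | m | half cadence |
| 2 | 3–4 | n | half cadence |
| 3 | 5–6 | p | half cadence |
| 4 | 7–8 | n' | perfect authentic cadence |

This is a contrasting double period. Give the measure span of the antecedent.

In a double period the first pair of phrases (ending half cadence) is the large antecedent and the second pair (ending perfect authentic cadence) is the large consequent; the antecedent is measures 1–4.

measures 1–4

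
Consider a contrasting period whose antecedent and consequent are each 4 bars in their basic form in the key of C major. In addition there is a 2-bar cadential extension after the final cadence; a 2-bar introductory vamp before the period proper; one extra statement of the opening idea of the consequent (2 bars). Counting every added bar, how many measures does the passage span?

14 measures

Basic contrasting period: 4 + 4 = 8 bars.
8 (basic form) + 2 (cadential extension) + 2 (introduction) + 2 (extra statement) = 14.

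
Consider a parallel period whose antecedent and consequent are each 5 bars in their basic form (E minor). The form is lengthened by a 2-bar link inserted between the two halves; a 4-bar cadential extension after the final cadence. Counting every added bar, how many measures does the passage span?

16 measures

Basic parallel period: 5 + 5 = 10 bars.
10 (basic form) + 2 (link) + 4 (cadential extension) = 16.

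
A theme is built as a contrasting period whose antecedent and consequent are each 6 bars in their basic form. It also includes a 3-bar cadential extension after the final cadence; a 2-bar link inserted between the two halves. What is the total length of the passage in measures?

17 measures

Basic contrasting period: 6 + 6 = 12 bars.
12 (basic form) + 3 (cadential extension) + 2 (link) = 17.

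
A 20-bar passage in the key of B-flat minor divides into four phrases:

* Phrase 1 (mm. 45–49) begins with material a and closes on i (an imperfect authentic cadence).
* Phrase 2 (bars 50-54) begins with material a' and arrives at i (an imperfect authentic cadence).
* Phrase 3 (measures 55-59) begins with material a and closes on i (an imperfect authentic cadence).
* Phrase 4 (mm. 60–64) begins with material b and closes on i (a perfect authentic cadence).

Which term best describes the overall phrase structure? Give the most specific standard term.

parallel double period

Four phrases in two halves: the first half (mm. 45-54) ends with an imperfect authentic cadence, the second (mm. 55–64) with a perfect authentic cadence — a large antecedent–consequent pair, i.e. a double period.
Phrase 3 begins with the same material as phrase 1, making it parallel.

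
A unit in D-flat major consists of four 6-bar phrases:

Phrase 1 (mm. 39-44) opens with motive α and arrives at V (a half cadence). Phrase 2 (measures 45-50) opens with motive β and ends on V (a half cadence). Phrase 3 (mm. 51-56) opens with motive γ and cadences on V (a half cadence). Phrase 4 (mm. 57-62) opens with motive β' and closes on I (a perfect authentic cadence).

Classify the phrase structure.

contrasting double period

Four phrases in two halves: the first half (bars 39-50) ends with a half cadence, the second (bars 51–62) with a perfect authentic cadence — a large antecedent–consequent pair, i.e. a double period.
Phrase 3 begins with different material from phrase 1, making it contrasting.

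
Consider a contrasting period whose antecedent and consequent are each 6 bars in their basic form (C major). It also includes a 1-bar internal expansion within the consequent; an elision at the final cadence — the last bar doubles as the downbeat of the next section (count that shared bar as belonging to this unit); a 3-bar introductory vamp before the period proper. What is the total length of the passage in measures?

Basic contrasting period: 6 + 6 = 12 bars.
12 (basic form) + 1 (internal expansion) + 3 (introduction) = 16.
The elision shares a bar with the next section but does not change this unit's count.

16 measures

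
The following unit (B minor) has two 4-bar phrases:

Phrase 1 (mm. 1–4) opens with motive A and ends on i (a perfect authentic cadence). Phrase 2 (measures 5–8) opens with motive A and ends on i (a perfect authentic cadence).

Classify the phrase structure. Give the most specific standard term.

Both phrases have the same opening (A) and the same cadence (perfect authentic cadence): the second is a restatement, not a consequent, so this is a repeated phrase rather than a period.

repeated phrase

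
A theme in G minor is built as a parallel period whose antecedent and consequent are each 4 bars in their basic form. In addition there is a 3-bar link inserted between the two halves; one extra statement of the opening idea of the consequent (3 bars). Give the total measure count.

14 measures

Basic parallel period: 4 + 4 = 8 bars.
8 (basic form) + 3 (link) + 3 (extra statement) = 14.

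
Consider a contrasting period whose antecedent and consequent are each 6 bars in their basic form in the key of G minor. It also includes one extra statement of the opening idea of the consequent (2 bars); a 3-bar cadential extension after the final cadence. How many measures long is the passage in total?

Basic contrasting period: 6 + 6 = 12 bars.
12 (basic form) + 2 (extra statement) + 3 (cadential extension) = 17.

17 measures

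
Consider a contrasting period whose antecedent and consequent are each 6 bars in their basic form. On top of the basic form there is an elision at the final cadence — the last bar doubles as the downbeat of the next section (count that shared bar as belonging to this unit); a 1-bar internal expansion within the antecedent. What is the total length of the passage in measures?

Basic contrasting period: 6 + 6 = 12 bars.
12 (basic form) + 1 (internal expansion) = 13.
The elision shares a bar with the next section but does not change this unit's count.

13 measures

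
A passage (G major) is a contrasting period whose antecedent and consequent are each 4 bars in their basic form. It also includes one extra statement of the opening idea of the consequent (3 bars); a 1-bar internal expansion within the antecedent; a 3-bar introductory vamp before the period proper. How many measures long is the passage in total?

Basic contrasting period: 4 + 4 = 8 bars.
8 (basic form) + 3 (extra statement) + 1 (internal expansion) + 3 (introduction) = 15.

15 measures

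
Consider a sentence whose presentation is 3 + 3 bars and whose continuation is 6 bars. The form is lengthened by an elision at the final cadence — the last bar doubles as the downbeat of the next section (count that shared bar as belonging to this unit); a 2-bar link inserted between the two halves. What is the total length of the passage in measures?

Basic sentence: 3 + 3 + 6 = 12 bars.
12 (basic form) + 2 (link) = 14.
The elision shares a bar with the next section but does not change this unit's count.

14 measures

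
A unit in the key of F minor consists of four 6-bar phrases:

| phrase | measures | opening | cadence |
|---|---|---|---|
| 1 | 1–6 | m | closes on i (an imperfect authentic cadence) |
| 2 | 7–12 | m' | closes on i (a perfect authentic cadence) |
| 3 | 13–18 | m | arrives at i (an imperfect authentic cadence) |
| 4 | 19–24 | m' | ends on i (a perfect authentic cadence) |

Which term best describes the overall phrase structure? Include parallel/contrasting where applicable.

repeated period

The cadence pattern IAC–PAC–IAC–PAC is weak–strong twice, and phrases 3–4 restate phrases 1–2: a period heard twice, not a double period (which would end weakly at phrase 2).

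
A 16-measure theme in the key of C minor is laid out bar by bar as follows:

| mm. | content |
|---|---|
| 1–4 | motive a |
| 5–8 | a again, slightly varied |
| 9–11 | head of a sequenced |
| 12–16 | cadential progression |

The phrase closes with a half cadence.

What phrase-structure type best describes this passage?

sentence

Basic idea (bars 1-4) + its repetition (bars 5–8) form the presentation; fragmentation and cadence (mm. 9-16) form the continuation — the 16-bar whole is a sentence.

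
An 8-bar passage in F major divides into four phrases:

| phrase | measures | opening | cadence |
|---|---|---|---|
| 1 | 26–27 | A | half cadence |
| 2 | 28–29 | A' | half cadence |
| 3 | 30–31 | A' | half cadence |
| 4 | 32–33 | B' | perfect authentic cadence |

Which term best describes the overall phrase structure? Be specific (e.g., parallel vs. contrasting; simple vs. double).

Four phrases in two halves: the first half (mm. 26–29) ends with a half cadence, the second (measures 30–33) with a perfect authentic cadence — a large antecedent–consequent pair, i.e. a double period.
Phrase 3 begins with the same material as phrase 1, making it parallel.

parallel double period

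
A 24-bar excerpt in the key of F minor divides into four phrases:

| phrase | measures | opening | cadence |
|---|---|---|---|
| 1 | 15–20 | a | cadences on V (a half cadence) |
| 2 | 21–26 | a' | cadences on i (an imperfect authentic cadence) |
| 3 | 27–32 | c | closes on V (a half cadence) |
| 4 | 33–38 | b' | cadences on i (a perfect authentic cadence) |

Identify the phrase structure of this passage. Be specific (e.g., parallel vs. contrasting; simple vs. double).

contrasting double period

Four phrases in two halves: the first half (measures 15-26) ends with an imperfect authentic cadence, the second (measures 27-38) with a perfect authentic cadence — a large antecedent–consequent pair, i.e. a double period.
Phrase 3 begins with different material from phrase 1, making it contrasting.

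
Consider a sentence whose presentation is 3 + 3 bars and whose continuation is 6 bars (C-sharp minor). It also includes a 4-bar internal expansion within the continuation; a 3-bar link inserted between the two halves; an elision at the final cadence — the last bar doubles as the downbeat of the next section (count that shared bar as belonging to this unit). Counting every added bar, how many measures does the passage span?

19 measures

Basic sentence: 3 + 3 + 6 = 12 bars.
12 (basic form) + 4 (internal expansion) + 3 (link) = 19.
The elision shares a bar with the next section but does not change this unit's count.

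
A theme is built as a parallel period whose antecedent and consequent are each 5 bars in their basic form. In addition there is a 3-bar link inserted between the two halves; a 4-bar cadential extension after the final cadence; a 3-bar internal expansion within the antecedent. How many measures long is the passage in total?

Basic parallel period: 5 + 5 = 10 bars.
10 (basic form) + 3 (link) + 4 (cadential extension) + 3 (internal expansion) = 20.

20 measures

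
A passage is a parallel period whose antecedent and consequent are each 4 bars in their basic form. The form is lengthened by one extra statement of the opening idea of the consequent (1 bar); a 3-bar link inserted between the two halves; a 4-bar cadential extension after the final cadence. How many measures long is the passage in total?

Basic parallel period: 4 + 4 = 8 bars.
8 (basic form) + 1 (extra statement) + 3 (link) + 4 (cadential extension) = 16.

16 measures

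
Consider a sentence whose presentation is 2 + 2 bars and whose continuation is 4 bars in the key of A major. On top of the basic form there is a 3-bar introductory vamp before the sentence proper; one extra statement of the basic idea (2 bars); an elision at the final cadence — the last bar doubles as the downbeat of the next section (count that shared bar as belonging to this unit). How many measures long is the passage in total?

Basic sentence: 2 + 2 + 4 = 8 bars.
8 (basic form) + 3 (introduction) + 2 (extra statement) = 13.
The elision shares a bar with the next section but does not change this unit's count.

13 measures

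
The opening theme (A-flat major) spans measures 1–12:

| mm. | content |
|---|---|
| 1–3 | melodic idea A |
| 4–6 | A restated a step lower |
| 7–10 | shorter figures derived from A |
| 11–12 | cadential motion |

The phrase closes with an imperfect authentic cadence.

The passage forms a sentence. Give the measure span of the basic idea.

The presentation of a sentence is the basic idea (mm. 1–3) plus its repetition (mm. 4–6); the basic idea is therefore mm. 1–3.

measures 1–3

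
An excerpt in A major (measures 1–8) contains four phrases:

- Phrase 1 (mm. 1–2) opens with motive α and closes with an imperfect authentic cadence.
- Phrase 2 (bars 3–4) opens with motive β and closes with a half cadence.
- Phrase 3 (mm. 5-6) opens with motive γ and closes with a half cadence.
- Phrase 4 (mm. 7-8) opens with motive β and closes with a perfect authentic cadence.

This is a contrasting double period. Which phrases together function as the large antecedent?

In a double period the first pair of phrases (ending half cadence) is the large antecedent and the second pair (ending perfect authentic cadence) is the large consequent; the antecedent is phrases 1 and 2.

phrases 1 and 2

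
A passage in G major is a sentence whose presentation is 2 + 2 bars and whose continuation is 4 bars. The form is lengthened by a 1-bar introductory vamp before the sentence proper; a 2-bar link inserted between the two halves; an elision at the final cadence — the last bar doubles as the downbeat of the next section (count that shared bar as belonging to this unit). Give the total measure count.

11 measures

Basic sentence: 2 + 2 + 4 = 8 bars.
8 (basic form) + 1 (introduction) + 2 (link) = 11.
The elision shares a bar with the next section but does not change this unit's count.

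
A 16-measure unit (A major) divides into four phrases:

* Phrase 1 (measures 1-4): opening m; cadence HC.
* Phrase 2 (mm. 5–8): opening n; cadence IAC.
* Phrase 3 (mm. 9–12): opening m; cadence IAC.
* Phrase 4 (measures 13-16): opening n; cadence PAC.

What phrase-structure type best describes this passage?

parallel double period

Four phrases in two halves: the first half (bars 1-8) ends with an imperfect authentic cadence, the second (mm. 9–16) with a perfect authentic cadence — a large antecedent–consequent pair, i.e. a double period.
Phrase 3 begins with the same material as phrase 1, making it parallel.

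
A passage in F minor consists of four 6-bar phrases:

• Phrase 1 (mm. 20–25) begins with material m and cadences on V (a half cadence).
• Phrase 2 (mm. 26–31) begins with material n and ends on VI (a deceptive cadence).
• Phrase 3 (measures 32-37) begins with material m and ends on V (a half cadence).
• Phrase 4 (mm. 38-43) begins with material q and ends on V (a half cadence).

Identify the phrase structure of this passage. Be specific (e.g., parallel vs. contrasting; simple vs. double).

phrase group

Phrase 4 ends with a half cadence, no stronger than phrase 2's deceptive cadence, so the four phrases do not form a double period; nor do phrases 3–4 duplicate 1–2, so it is not a repeated period. With no phrase reaching a conclusive cadence, the passage is a phrase group.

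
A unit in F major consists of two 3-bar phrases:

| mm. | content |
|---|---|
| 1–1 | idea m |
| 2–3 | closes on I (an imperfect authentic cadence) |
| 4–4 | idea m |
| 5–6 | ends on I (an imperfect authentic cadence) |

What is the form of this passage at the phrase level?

repeated phrase

Both phrases have the same opening (m) and the same cadence (imperfect authentic cadence): the second is a restatement, not a consequent, so this is a repeated phrase rather than a period.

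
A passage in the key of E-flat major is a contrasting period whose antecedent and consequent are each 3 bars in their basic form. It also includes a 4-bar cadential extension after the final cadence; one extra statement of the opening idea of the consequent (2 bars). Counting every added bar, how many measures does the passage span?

Basic contrasting period: 3 + 3 = 6 bars.
6 (basic form) + 4 (cadential extension) + 2 (extra statement) = 12.

12 measures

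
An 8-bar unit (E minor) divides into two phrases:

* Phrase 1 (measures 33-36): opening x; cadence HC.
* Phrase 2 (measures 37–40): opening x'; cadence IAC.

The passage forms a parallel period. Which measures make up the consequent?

The phrase ending with the weaker cadence (half cadence) is the antecedent; the one ending more conclusively (imperfect authentic cadence) is the consequent. The consequent is measures 37–40.

measures 37–40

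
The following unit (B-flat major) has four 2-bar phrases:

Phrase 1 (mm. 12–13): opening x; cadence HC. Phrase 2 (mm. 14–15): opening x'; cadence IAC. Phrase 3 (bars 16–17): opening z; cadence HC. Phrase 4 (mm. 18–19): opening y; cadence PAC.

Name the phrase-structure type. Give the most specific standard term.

contrasting double period

Four phrases in two halves: the first half (measures 12–15) ends with an imperfect authentic cadence, the second (mm. 16-19) with a perfect authentic cadence — a large antecedent–consequent pair, i.e. a double period.
Phrase 3 begins with different material from phrase 1, making it contrasting.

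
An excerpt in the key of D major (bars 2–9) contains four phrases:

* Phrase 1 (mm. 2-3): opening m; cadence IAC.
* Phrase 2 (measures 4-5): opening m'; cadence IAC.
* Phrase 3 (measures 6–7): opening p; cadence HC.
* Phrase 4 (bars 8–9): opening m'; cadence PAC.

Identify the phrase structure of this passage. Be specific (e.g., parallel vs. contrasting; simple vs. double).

contrasting double period

Four phrases in two halves: the first half (measures 2–5) ends with an imperfect authentic cadence, the second (measures 6–9) with a perfect authentic cadence — a large antecedent–consequent pair, i.e. a double period.
Phrase 3 begins with different material from phrase 1, making it contrasting.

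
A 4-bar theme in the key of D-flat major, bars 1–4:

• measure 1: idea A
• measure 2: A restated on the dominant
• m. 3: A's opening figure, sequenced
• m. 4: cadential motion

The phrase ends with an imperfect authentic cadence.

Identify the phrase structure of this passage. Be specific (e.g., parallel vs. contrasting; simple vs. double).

Basic idea (bar 1) + its repetition (m. 2) form the presentation; fragmentation and cadence (measures 3-4) form the continuation — the 4-bar whole is a sentence.

sentence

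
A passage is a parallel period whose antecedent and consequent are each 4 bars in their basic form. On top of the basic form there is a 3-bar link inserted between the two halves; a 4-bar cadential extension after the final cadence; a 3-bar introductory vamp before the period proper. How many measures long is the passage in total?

Basic parallel period: 4 + 4 = 8 bars.
8 (basic form) + 3 (link) + 4 (cadential extension) + 3 (introduction) = 18.

18 measures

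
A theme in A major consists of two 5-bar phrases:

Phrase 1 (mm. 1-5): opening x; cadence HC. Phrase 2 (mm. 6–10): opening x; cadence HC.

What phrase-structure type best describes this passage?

Both phrases have the same opening (x) and the same cadence (half cadence): the second is a restatement, not a consequent, so this is a repeated phrase rather than a period.

repeated phrase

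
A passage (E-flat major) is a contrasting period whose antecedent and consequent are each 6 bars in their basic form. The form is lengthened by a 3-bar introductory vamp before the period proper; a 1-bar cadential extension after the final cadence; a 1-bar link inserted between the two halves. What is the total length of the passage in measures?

Basic contrasting period: 6 + 6 = 12 bars.
12 (basic form) + 3 (introduction) + 1 (cadential extension) + 1 (link) = 17.

17 measures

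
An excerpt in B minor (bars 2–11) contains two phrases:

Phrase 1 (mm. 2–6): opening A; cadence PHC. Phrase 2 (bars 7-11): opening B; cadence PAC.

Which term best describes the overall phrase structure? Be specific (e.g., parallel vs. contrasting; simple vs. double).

Phrase 1 ends with a Phrygian half cadence (weaker) and phrase 2 with a perfect authentic cadence (stronger): antecedent + consequent = a period.
The two phrases open with different material (A / B), so the period is contrasting.

contrasting period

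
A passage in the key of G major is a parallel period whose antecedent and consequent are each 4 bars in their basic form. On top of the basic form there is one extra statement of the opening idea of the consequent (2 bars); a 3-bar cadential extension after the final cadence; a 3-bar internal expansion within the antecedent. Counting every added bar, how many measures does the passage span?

16 measures

Basic parallel period: 4 + 4 = 8 bars.
8 (basic form) + 2 (extra statement) + 3 (cadential extension) + 3 (internal expansion) = 16.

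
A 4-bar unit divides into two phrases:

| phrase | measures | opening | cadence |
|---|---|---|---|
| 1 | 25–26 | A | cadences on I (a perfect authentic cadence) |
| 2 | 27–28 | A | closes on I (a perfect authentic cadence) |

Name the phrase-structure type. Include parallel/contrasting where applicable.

repeated phrase

Both phrases have the same opening (A) and the same cadence (perfect authentic cadence): the second is a restatement, not a consequent, so this is a repeated phrase rather than a period.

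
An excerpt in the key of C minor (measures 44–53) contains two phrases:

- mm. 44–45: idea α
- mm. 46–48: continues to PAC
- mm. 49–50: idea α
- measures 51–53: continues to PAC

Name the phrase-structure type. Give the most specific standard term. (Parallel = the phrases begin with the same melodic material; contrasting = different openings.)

Both phrases have the same opening (α) and the same cadence (perfect authentic cadence): the second is a restatement, not a consequent, so this is a repeated phrase rather than a period.

repeated phrase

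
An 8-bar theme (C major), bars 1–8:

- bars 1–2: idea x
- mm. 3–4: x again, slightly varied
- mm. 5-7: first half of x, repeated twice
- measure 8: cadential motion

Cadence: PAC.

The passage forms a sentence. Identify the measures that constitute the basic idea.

The presentation of a sentence is the basic idea (bars 1–2) plus its repetition (mm. 3–4); the basic idea is therefore bars 1-2.

measures 1–2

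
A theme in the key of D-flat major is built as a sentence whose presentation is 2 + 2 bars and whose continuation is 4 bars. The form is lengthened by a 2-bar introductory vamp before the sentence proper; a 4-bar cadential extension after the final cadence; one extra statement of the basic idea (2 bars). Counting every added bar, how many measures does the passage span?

16 measures

Basic sentence: 2 + 2 + 4 = 8 bars.
8 (basic form) + 2 (introduction) + 4 (cadential extension) + 2 (extra statement) = 16.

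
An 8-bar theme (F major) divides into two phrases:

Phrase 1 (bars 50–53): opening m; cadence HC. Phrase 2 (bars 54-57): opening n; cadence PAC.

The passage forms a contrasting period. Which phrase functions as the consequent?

The phrase ending with the weaker cadence (half cadence) is the antecedent; the one ending more conclusively (perfect authentic cadence) is the consequent. The consequent is phrase 2.

phrase 2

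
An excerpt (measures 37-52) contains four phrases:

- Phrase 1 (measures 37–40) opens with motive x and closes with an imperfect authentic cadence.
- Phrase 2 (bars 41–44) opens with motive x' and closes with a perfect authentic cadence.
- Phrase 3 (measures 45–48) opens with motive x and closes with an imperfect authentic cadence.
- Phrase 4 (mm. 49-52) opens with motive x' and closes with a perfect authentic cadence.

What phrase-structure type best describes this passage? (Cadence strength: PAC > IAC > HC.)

repeated period

The cadence pattern IAC–PAC–IAC–PAC is weak–strong twice, and phrases 3–4 restate phrases 1–2: a period heard twice, not a double period (which would end weakly at phrase 2).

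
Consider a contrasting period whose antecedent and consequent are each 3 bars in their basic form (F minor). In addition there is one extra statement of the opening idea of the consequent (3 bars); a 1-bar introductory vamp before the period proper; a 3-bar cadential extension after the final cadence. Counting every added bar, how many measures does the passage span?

Basic contrasting period: 3 + 3 = 6 bars.
6 (basic form) + 3 (extra statement) + 1 (introduction) + 3 (cadential extension) = 13.

13 measures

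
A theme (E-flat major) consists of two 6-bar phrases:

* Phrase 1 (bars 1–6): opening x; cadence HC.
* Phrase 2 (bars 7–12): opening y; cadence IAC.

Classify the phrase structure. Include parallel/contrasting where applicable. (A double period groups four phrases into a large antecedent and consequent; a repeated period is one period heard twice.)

contrasting period

Phrase 1 ends with a half cadence (weaker) and phrase 2 with an imperfect authentic cadence (stronger): antecedent + consequent = a period.
The two phrases open with different material (x / y), so the period is contrasting.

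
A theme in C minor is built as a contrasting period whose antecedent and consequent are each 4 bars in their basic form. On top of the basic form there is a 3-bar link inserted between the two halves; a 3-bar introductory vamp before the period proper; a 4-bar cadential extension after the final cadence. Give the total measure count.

18 measures

Basic contrasting period: 4 + 4 = 8 bars.
8 (basic form) + 3 (link) + 3 (introduction) + 4 (cadential extension) = 18.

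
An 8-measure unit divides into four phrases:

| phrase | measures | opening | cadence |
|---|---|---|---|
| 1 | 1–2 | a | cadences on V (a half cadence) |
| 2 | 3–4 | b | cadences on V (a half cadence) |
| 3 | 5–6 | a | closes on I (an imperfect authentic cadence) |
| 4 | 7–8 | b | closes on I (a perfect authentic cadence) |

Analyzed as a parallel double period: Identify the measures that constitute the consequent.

measures 5–8

In a double period the four phrases pair into a large antecedent (phrases 1–2, ending half cadence) and a large consequent (phrases 3–4, ending perfect authentic cadence). The consequent spans mm. 5-8.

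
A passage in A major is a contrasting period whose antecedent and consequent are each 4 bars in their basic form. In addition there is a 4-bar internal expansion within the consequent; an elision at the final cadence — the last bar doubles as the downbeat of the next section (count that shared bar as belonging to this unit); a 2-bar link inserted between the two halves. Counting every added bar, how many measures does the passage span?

Basic contrasting period: 4 + 4 = 8 bars.
8 (basic form) + 4 (internal expansion) + 2 (link) = 14.
The elision shares a bar with the next section but does not change this unit's count.

14 measures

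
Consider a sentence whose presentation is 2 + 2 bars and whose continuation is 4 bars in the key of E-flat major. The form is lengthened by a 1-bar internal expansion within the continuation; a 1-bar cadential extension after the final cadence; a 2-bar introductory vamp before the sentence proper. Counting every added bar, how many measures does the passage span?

Basic sentence: 2 + 2 + 4 = 8 bars.
8 (basic form) + 1 (internal expansion) + 1 (cadential extension) + 2 (introduction) = 12.

12 measures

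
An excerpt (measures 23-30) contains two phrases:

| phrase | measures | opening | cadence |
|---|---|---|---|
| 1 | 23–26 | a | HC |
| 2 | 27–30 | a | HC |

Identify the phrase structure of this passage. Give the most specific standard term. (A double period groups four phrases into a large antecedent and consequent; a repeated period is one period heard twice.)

repeated phrase

Both phrases have the same opening (a) and the same cadence (half cadence): the second is a restatement, not a consequent, so this is a repeated phrase rather than a period.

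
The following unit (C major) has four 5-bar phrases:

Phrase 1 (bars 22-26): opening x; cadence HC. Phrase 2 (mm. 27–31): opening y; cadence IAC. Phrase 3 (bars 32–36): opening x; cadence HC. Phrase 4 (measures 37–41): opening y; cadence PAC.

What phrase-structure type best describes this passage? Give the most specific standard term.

Four phrases in two halves: the first half (mm. 22–31) ends with an imperfect authentic cadence, the second (bars 32-41) with a perfect authentic cadence — a large antecedent–consequent pair, i.e. a double period.
Phrase 3 begins with the same material as phrase 1, making it parallel.

parallel double period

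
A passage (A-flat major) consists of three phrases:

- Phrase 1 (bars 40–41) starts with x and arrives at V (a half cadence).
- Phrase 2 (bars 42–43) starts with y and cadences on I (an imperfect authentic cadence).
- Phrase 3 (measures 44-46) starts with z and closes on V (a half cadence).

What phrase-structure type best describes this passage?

The final phrase closes with a half cadence, which is not stronger than the preceding imperfect authentic cadence; the 3 phrases lack an overall antecedent–consequent design and so form a phrase group.

phrase group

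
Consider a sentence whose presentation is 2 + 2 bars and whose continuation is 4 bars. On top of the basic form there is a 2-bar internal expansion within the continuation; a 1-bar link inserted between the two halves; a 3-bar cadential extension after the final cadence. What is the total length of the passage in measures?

14 measures

Basic sentence: 2 + 2 + 4 = 8 bars.
8 (basic form) + 2 (internal expansion) + 1 (link) + 3 (cadential extension) = 14.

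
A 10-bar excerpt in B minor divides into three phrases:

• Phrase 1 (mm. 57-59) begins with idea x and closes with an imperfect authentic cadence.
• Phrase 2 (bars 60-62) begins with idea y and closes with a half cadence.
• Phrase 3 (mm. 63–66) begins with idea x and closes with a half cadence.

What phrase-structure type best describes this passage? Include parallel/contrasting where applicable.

phrase group

The final phrase closes with a half cadence, which is not stronger than the preceding half cadence; the 3 phrases lack an overall antecedent–consequent design and so form a phrase group.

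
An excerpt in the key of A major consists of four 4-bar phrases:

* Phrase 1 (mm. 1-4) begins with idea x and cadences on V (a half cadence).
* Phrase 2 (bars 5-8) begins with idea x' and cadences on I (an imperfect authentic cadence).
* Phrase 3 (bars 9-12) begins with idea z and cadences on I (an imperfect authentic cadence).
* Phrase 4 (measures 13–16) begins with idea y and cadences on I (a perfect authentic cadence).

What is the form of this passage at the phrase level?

contrasting double period

Four phrases in two halves: the first half (mm. 1–8) ends with an imperfect authentic cadence, the second (mm. 9–16) with a perfect authentic cadence — a large antecedent–consequent pair, i.e. a double period.
Phrase 3 begins with different material from phrase 1, making it contrasting.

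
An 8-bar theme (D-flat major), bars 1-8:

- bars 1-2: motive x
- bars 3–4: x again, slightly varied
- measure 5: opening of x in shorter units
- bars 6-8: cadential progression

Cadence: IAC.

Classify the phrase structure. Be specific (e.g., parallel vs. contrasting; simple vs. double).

sentence

Basic idea (bars 1–2) + its repetition (mm. 3–4) form the presentation; fragmentation and cadence (mm. 5-8) form the continuation — the 8-bar whole is a sentence.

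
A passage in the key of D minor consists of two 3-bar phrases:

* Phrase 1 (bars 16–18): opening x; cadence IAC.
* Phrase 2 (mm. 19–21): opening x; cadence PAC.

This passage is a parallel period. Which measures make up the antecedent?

The antecedent is the phrase ending with the weaker cadence (imperfect authentic cadence, phrase 1) and the consequent the one ending more conclusively (perfect authentic cadence, phrase 2); the antecedent is measures 16-18.

measures 16–18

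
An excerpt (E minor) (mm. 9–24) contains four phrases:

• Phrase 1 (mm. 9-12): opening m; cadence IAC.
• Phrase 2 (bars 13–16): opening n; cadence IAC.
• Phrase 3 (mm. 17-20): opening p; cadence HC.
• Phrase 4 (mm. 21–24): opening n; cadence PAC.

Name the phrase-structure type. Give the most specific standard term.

contrasting double period

Four phrases in two halves: the first half (mm. 9–16) ends with an imperfect authentic cadence, the second (mm. 17–24) with a perfect authentic cadence — a large antecedent–consequent pair, i.e. a double period.
Phrase 3 begins with different material from phrase 1, making it contrasting.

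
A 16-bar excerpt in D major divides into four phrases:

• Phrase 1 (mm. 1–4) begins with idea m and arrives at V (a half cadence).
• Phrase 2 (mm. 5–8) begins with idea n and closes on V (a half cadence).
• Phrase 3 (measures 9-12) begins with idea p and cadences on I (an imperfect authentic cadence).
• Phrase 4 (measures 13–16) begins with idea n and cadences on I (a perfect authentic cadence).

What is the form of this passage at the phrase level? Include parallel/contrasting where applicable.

contrasting double period

Four phrases in two halves: the first half (mm. 1–8) ends with a half cadence, the second (mm. 9-16) with a perfect authentic cadence — a large antecedent–consequent pair, i.e. a double period.
Phrase 3 begins with different material from phrase 1, making it contrasting.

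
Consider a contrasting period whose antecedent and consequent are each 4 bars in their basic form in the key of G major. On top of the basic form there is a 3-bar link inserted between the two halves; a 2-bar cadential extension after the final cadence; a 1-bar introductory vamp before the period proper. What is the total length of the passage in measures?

Basic contrasting period: 4 + 4 = 8 bars.
8 (basic form) + 3 (link) + 2 (cadential extension) + 1 (introduction) = 14.

14 measures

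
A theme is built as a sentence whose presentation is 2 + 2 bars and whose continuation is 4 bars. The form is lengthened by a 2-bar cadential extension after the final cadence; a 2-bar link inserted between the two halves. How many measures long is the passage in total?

12 measures

Basic sentence: 2 + 2 + 4 = 8 bars.
8 (basic form) + 2 (cadential extension) + 2 (link) = 12.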